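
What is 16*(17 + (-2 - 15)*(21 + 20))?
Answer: -10880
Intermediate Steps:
16*(17 + (-2 - 15)*(21 + 20)) = 16*(17 - 17*41) = 16*(17 - 697) = 16*(-680) = -10880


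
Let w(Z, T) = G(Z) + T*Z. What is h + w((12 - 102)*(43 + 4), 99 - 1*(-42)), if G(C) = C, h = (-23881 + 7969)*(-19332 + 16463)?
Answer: 45050868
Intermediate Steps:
h = 45651528 (h = -15912*(-2869) = 45651528)
w(Z, T) = Z + T*Z
h + w((12 - 102)*(43 + 4), 99 - 1*(-42)) = 45651528 + ((12 - 102)*(43 + 4))*(1 + (99 - 1*(-42))) = 45651528 + (-90*47)*(1 + (99 + 42)) = 45651528 - 4230*(1 + 141) = 45651528 - 4230*142 = 45651528 - 600660 = 45050868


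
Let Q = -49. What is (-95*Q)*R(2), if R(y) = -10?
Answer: -46550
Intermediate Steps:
(-95*Q)*R(2) = -95*(-49)*(-10) = 4655*(-10) = -46550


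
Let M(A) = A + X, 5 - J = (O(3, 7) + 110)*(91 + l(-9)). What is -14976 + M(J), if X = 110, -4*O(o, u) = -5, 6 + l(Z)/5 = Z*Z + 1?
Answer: -269039/4 ≈ -67260.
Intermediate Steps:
l(Z) = -25 + 5*Z**2 (l(Z) = -30 + 5*(Z*Z + 1) = -30 + 5*(Z**2 + 1) = -30 + 5*(1 + Z**2) = -30 + (5 + 5*Z**2) = -25 + 5*Z**2)
O(o, u) = 5/4 (O(o, u) = -1/4*(-5) = 5/4)
J = -209575/4 (J = 5 - (5/4 + 110)*(91 + (-25 + 5*(-9)**2)) = 5 - 445*(91 + (-25 + 5*81))/4 = 5 - 445*(91 + (-25 + 405))/4 = 5 - 445*(91 + 380)/4 = 5 - 445*471/4 = 5 - 1*209595/4 = 5 - 209595/4 = -209575/4 ≈ -52394.)
M(A) = 110 + A (M(A) = A + 110 = 110 + A)
-14976 + M(J) = -14976 + (110 - 209575/4) = -14976 - 209135/4 = -269039/4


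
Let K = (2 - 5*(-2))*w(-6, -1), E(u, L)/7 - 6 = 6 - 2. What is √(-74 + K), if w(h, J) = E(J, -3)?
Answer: √766 ≈ 27.677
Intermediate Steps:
E(u, L) = 70 (E(u, L) = 42 + 7*(6 - 2) = 42 + 7*4 = 42 + 28 = 70)
w(h, J) = 70
K = 840 (K = (2 - 5*(-2))*70 = (2 + 10)*70 = 12*70 = 840)
√(-74 + K) = √(-74 + 840) = √766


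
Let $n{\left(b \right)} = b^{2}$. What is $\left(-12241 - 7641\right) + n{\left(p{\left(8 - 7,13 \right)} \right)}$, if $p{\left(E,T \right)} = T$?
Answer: $-19713$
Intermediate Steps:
$\left(-12241 - 7641\right) + n{\left(p{\left(8 - 7,13 \right)} \right)} = \left(-12241 - 7641\right) + 13^{2} = \left(-12241 - 7641\right) + 169 = -19882 + 169 = -19713$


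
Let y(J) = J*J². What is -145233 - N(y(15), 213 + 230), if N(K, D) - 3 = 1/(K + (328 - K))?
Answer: -47637409/328 ≈ -1.4524e+5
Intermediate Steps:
y(J) = J³
N(K, D) = 985/328 (N(K, D) = 3 + 1/(K + (328 - K)) = 3 + 1/328 = 985/328)
-145233 - N(y(15), 213 + 230) = -145233 - 1*985/328 = -145233 - 985/328 = -47637409/328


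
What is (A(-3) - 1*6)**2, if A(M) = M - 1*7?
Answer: 256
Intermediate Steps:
A(M) = -7 + M (A(M) = M - 7 = -7 + M)
(A(-3) - 1*6)**2 = ((-7 - 3) - 1*6)**2 = (-10 - 6)**2 = (-16)**2 = 256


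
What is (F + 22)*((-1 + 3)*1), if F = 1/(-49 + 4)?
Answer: 1978/45 ≈ 43.956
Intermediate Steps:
F = -1/45 (F = 1/(-45) = -1/45 ≈ -0.022222)
(F + 22)*((-1 + 3)*1) = (-1/45 + 22)*((-1 + 3)*1) = 989*(2*1)/45 = (989/45)*2 = 1978/45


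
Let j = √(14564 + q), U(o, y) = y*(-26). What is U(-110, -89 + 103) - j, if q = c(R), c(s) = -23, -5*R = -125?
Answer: -364 - √14541 ≈ -484.59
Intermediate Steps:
R = 25 (R = -⅕*(-125) = 25)
q = -23
U(o, y) = -26*y
j = √14541 (j = √(14564 - 23) = √14541 ≈ 120.59)
U(-110, -89 + 103) - j = -26*(-89 + 103) - √14541 = -26*14 - √14541 = -364 - √14541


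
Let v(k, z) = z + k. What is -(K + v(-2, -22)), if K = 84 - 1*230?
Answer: 170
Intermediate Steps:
v(k, z) = k + z
K = -146 (K = 84 - 230 = -146)
-(K + v(-2, -22)) = -(-146 + (-2 - 22)) = -(-146 - 24) = -1*(-170) = 170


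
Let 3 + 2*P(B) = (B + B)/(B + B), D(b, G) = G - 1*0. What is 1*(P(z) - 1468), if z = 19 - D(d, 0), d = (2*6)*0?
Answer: -1469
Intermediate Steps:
d = 0 (d = 12*0 = 0)
D(b, G) = G (D(b, G) = G + 0 = G)
z = 19 (z = 19 - 1*0 = 19 + 0 = 19)
P(B) = -1 (P(B) = -3/2 + ((B + B)/(B + B))/2 = -3/2 + ((2*B)/((2*B)))/2 = -3/2 + ((2*B)*(1/(2*B)))/2 = -3/2 + (½)*1 = -3/2 + ½ = -1)
1*(P(z) - 1468) = 1*(-1 - 1468) = 1*(-1469) = -1469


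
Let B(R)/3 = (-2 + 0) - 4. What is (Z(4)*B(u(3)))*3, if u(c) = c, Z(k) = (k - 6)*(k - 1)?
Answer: 324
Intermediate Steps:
Z(k) = (-1 + k)*(-6 + k) (Z(k) = (-6 + k)*(-1 + k) = (-1 + k)*(-6 + k))
B(R) = -18 (B(R) = 3*((-2 + 0) - 4) = 3*(-2 - 4) = 3*(-6) = -18)
(Z(4)*B(u(3)))*3 = ((6 + 4² - 7*4)*(-18))*3 = ((6 + 16 - 28)*(-18))*3 = -6*(-18)*3 = 108*3 = 324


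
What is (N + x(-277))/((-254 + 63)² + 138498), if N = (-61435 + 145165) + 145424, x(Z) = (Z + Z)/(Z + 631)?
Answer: 5794283/4424469 ≈ 1.3096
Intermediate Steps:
x(Z) = 2*Z/(631 + Z) (x(Z) = (2*Z)/(631 + Z) = 2*Z/(631 + Z))
N = 229154 (N = 83730 + 145424 = 229154)
(N + x(-277))/((-254 + 63)² + 138498) = (229154 + 2*(-277)/(631 - 277))/((-254 + 63)² + 138498) = (229154 + 2*(-277)/354)/((-191)² + 138498) = (229154 + 2*(-277)*(1/354))/(36481 + 138498) = (229154 - 277/177)/174979 = (40559981/177)*(1/174979) = 5794283/4424469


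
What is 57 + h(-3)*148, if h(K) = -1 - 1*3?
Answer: -535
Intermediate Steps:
h(K) = -4 (h(K) = -1 - 3 = -4)
57 + h(-3)*148 = 57 - 4*148 = 57 - 592 = -535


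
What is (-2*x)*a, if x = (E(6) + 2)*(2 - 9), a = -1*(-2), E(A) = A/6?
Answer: 84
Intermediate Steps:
E(A) = A/6 (E(A) = A*(⅙) = A/6)
a = 2
x = -21 (x = ((⅙)*6 + 2)*(2 - 9) = (1 + 2)*(-7) = 3*(-7) = -21)
(-2*x)*a = -2*(-21)*2 = 42*2 = 84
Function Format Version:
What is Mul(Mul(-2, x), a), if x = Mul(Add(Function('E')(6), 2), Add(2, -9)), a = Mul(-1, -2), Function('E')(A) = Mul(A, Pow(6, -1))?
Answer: 84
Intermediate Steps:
Function('E')(A) = Mul(Rational(1, 6), A) (Function('E')(A) = Mul(A, Rational(1, 6)) = Mul(Rational(1, 6), A))
a = 2
x = -21 (x = Mul(Add(Mul(Rational(1, 6), 6), 2), Add(2, -9)) = Mul(Add(1, 2), -7) = Mul(3, -7) = -21)
Mul(Mul(-2, x), a) = Mul(Mul(-2, -21), 2) = Mul(42, 2) = 84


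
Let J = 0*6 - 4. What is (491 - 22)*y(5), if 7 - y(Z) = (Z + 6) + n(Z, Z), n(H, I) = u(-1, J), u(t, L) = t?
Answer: -1407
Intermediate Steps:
J = -4 (J = 0 - 4 = -4)
n(H, I) = -1
y(Z) = 2 - Z (y(Z) = 7 - ((Z + 6) - 1) = 7 - ((6 + Z) - 1) = 7 - (5 + Z) = 7 + (-5 - Z) = 2 - Z)
(491 - 22)*y(5) = (491 - 22)*(2 - 1*5) = 469*(2 - 5) = 469*(-3) = -1407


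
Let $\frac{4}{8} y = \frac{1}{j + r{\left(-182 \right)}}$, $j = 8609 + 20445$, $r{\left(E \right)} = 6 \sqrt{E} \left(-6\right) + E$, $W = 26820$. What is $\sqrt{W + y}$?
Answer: $\sqrt{26820 + \frac{2}{28872 - 36 i \sqrt{182}}} \approx 163.77 + 4.0 \cdot 10^{-9} i$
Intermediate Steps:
$r{\left(E \right)} = E - 36 \sqrt{E}$ ($r{\left(E \right)} = - 36 \sqrt{E} + E = E - 36 \sqrt{E}$)
$j = 29054$
$y = \frac{2}{28872 - 36 i \sqrt{182}}$ ($y = \frac{2}{29054 - \left(182 + 36 \sqrt{-182}\right)} = \frac{2}{29054 - \left(182 + 36 i \sqrt{182}\right)} = \frac{2}{28872 - 36 i \sqrt{182}} \approx 6.9252 \cdot 10^{-5} + 1.1649 \cdot 10^{-6} i$)
$\sqrt{W + y} = \sqrt{26820 + \left(\frac{401}{5790474} + \frac{i \sqrt{182}}{11580948}\right)} = \sqrt{\frac{155300513081}{5790474} + \frac{i \sqrt{182}}{11580948}}$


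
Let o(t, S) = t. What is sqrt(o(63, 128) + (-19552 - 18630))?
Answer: I*sqrt(38119) ≈ 195.24*I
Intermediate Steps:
sqrt(o(63, 128) + (-19552 - 18630)) = sqrt(63 + (-19552 - 18630)) = sqrt(63 - 38182) = sqrt(-38119) = I*sqrt(38119)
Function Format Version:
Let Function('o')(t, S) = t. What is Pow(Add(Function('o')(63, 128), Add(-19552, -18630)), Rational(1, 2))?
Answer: Mul(I, Pow(38119, Rational(1, 2))) ≈ Mul(195.24, I)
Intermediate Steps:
Pow(Add(Function('o')(63, 128), Add(-19552, -18630)), Rational(1, 2)) = Pow(Add(63, Add(-19552, -18630)), Rational(1, 2)) = Pow(Add(63, -38182), Rational(1, 2)) = Pow(-38119, Rational(1, 2)) = Mul(I, Pow(38119, Rational(1, 2)))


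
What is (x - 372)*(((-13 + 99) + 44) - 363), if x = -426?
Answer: 185934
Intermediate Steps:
(x - 372)*(((-13 + 99) + 44) - 363) = (-426 - 372)*(((-13 + 99) + 44) - 363) = -798*((86 + 44) - 363) = -798*(130 - 363) = -798*(-233) = 185934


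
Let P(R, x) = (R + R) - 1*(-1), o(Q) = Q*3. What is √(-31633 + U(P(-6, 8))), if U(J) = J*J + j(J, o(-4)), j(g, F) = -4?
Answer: 2*I*√7879 ≈ 177.53*I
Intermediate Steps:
o(Q) = 3*Q
P(R, x) = 1 + 2*R (P(R, x) = 2*R + 1 = 1 + 2*R)
U(J) = -4 + J² (U(J) = J*J - 4 = J² - 4 = -4 + J²)
√(-31633 + U(P(-6, 8))) = √(-31633 + (-4 + (1 + 2*(-6))²)) = √(-31633 + (-4 + (1 - 12)²)) = √(-31633 + (-4 + (-11)²)) = √(-31633 + (-4 + 121)) = √(-31633 + 117) = √(-31516) = 2*I*√7879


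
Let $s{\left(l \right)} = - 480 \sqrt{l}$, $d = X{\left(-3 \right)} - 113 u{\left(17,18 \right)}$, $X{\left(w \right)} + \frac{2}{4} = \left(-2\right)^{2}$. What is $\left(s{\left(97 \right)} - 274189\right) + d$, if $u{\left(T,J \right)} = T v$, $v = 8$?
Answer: $- \frac{579107}{2} - 480 \sqrt{97} \approx -2.9428 \cdot 10^{5}$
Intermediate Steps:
$X{\left(w \right)} = \frac{7}{2}$ ($X{\left(w \right)} = - \frac{1}{2} + \left(-2\right)^{2} = - \frac{1}{2} + 4 = \frac{7}{2}$)
$u{\left(T,J \right)} = 8 T$ ($u{\left(T,J \right)} = T 8 = 8 T$)
$d = - \frac{30729}{2}$ ($d = \frac{7}{2} - 113 \cdot 8 \cdot 17 = \frac{7}{2} - 15368 = - \frac{30729}{2} \approx -15365.0$)
$\left(s{\left(97 \right)} - 274189\right) + d = \left(- 480 \sqrt{97} - 274189\right) - \frac{30729}{2} = \left(-274189 - 480 \sqrt{97}\right) - \frac{30729}{2} = - \frac{579107}{2} - 480 \sqrt{97}$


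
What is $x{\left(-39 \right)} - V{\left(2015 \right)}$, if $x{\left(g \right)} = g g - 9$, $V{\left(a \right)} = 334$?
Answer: $1178$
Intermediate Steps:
$x{\left(g \right)} = -9 + g^{2}$ ($x{\left(g \right)} = g^{2} - 9 = -9 + g^{2}$)
$x{\left(-39 \right)} - V{\left(2015 \right)} = \left(-9 + \left(-39\right)^{2}\right) - 334 = \left(-9 + 1521\right) - 334 = 1512 - 334 = 1178$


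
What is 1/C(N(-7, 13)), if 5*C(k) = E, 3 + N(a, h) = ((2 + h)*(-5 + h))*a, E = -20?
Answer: -¼ ≈ -0.25000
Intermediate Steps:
N(a, h) = -3 + a*(-5 + h)*(2 + h) (N(a, h) = -3 + ((2 + h)*(-5 + h))*a = -3 + ((-5 + h)*(2 + h))*a = -3 + a*(-5 + h)*(2 + h))
C(k) = -4 (C(k) = (⅕)*(-20) = -4)
1/C(N(-7, 13)) = 1/(-4) = -¼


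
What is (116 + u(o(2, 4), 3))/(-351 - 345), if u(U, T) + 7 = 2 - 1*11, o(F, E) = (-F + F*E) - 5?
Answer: -25/174 ≈ -0.14368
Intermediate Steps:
o(F, E) = -5 - F + E*F (o(F, E) = (-F + E*F) - 5 = -5 - F + E*F)
u(U, T) = -16 (u(U, T) = -7 + (2 - 1*11) = -7 + (2 - 11) = -7 - 9 = -16)
(116 + u(o(2, 4), 3))/(-351 - 345) = (116 - 16)/(-351 - 345) = 100/(-696) = 100*(-1/696) = -25/174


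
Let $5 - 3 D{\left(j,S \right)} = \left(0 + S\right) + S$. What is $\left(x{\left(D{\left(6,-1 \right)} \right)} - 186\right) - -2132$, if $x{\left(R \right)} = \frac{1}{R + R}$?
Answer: $\frac{27247}{14} \approx 1946.2$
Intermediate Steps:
$D{\left(j,S \right)} = \frac{5}{3} - \frac{2 S}{3}$ ($D{\left(j,S \right)} = \frac{5}{3} - \frac{\left(0 + S\right) + S}{3} = \frac{5}{3} - \frac{S + S}{3} = \frac{5}{3} - \frac{2 S}{3}$)
$x{\left(R \right)} = \frac{1}{2 R}$
$\left(x{\left(D{\left(6,-1 \right)} \right)} - 186\right) - -2132 = \left(\frac{1}{2 \left(\frac{5}{3} - - \frac{2}{3}\right)} - 186\right) - -2132 = \left(\frac{1}{2 \left(\frac{5}{3} + \frac{2}{3}\right)} - 186\right) + 2132 = \left(\frac{1}{2 \cdot \frac{7}{3}} - 186\right) + 2132 = \left(\frac{1}{2} \cdot \frac{3}{7} - 186\right) + 2132 = \left(\frac{3}{14} - 186\right) + 2132 = - \frac{2601}{14} + 2132 = \frac{27247}{14}$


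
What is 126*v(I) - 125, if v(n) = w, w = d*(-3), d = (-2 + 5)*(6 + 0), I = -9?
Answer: -6929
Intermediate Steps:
d = 18 (d = 3*6 = 18)
w = -54 (w = 18*(-3) = -54)
v(n) = -54
126*v(I) - 125 = 126*(-54) - 125 = -6804 - 125 = -6929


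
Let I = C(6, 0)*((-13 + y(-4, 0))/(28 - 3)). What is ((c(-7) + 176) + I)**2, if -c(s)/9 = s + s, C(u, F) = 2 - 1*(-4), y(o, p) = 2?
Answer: 56010256/625 ≈ 89616.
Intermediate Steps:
C(u, F) = 6 (C(u, F) = 2 + 4 = 6)
c(s) = -18*s (c(s) = -9*(s + s) = -18*s)
I = -66/25 (I = 6*((-13 + 2)/(28 - 3)) = 6*(-11/25) = -66/25 ≈ -2.6400)
((c(-7) + 176) + I)**2 = ((-18*(-7) + 176) - 66/25)**2 = ((126 + 176) - 66/25)**2 = (302 - 66/25)**2 = (7484/25)**2 = 56010256/625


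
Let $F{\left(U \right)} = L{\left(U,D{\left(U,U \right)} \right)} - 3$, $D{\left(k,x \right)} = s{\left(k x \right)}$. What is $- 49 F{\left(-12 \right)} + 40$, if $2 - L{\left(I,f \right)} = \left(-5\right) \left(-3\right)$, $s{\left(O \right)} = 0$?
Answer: $824$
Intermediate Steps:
$D{\left(k,x \right)} = 0$
$L{\left(I,f \right)} = -13$ ($L{\left(I,f \right)} = 2 - \left(-5\right) \left(-3\right) = 2 - 15 = -13$)
$F{\left(U \right)} = -16$ ($F{\left(U \right)} = -13 - 3 = -16$)
$- 49 F{\left(-12 \right)} + 40 = \left(-49\right) \left(-16\right) + 40 = 784 + 40 = 824$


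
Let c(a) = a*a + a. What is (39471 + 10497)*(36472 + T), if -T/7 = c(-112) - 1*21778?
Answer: 5091439392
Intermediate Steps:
c(a) = a + a**2 (c(a) = a**2 + a = a + a**2)
T = 65422 (T = -7*(-112*(1 - 112) - 1*21778) = -7*(-112*(-111) - 21778) = -7*(12432 - 21778) = -7*(-9346) = 65422)
(39471 + 10497)*(36472 + T) = (39471 + 10497)*(36472 + 65422) = 49968*101894 = 5091439392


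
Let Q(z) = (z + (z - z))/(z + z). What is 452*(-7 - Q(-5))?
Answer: -3390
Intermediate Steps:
Q(z) = 1/2 (Q(z) = (z + 0)/((2*z)) = z*(1/(2*z)) = 1/2)
452*(-7 - Q(-5)) = 452*(-7 - 1*1/2) = 452*(-7 - 1/2) = 452*(-15/2) = -3390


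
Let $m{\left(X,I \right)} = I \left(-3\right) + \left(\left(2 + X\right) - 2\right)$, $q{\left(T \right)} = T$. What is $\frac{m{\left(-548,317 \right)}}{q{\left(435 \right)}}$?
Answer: $- \frac{1499}{435} \approx -3.446$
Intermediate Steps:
$m{\left(X,I \right)} = X - 3 I$ ($m{\left(X,I \right)} = - 3 I + X = X - 3 I$)
$\frac{m{\left(-548,317 \right)}}{q{\left(435 \right)}} = \frac{-548 - 951}{435} = \left(-548 - 951\right) \frac{1}{435} = \left(-1499\right) \frac{1}{435} = - \frac{1499}{435}$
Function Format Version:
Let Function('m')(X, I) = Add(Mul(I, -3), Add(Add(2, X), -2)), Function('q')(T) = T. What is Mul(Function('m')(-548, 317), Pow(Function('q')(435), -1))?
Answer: Rational(-1499, 435) ≈ -3.4460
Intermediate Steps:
Function('m')(X, I) = Add(X, Mul(-3, I)) (Function('m')(X, I) = Add(Mul(-3, I), X) = Add(X, Mul(-3, I)))
Mul(Function('m')(-548, 317), Pow(Function('q')(435), -1)) = Mul(Add(-548, Mul(-3, 317)), Pow(435, -1)) = Mul(Add(-548, -951), Rational(1, 435)) = Mul(-1499, Rational(1, 435)) = Rational(-1499, 435)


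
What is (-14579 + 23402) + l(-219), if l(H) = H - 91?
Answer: 8513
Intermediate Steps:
l(H) = -91 + H
(-14579 + 23402) + l(-219) = (-14579 + 23402) + (-91 - 219) = 8823 - 310 = 8513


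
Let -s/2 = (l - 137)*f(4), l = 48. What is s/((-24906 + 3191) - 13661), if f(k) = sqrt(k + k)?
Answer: -89*sqrt(2)/8844 ≈ -0.014232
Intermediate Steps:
f(k) = sqrt(2)*sqrt(k) (f(k) = sqrt(2*k) = sqrt(2)*sqrt(k))
s = 356*sqrt(2) (s = -2*(48 - 137)*sqrt(2)*sqrt(4) = -(-178)*sqrt(2)*2 = -(-178)*2*sqrt(2) = -(-356)*sqrt(2) = 356*sqrt(2) ≈ 503.46)
s/((-24906 + 3191) - 13661) = (356*sqrt(2))/((-24906 + 3191) - 13661) = (356*sqrt(2))/(-21715 - 13661) = (356*sqrt(2))/(-35376) = (356*sqrt(2))*(-1/35376) = -89*sqrt(2)/8844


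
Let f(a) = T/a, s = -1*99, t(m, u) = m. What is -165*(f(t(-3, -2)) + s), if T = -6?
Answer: 16005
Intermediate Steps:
s = -99
f(a) = -6/a
-165*(f(t(-3, -2)) + s) = -165*(-6/(-3) - 99) = -165*(-6*(-⅓) - 99) = -165*(2 - 99) = -165*(-97) = 16005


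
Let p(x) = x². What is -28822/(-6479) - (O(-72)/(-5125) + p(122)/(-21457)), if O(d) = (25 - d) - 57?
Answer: 733850926474/142495400575 ≈ 5.1500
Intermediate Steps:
O(d) = -32 - d
-28822/(-6479) - (O(-72)/(-5125) + p(122)/(-21457)) = -28822/(-6479) - ((-32 - 1*(-72))/(-5125) + 122²/(-21457)) = -28822*(-1/6479) - ((-32 + 72)*(-1/5125) + 14884*(-1/21457)) = 28822/6479 - (40*(-1/5125) - 14884/21457) = 28822/6479 - (-8/1025 - 14884/21457) = 28822/6479 - 1*(-15427756/21993425) = 28822/6479 + 15427756/21993425 = 733850926474/142495400575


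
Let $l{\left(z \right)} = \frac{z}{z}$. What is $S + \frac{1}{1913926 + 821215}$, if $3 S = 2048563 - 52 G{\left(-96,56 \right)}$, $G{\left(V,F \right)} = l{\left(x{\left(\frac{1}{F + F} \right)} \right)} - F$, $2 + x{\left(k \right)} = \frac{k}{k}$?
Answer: $\frac{5610931155646}{8205423} \approx 6.8381 \cdot 10^{5}$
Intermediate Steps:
$x{\left(k \right)} = -1$ ($x{\left(k \right)} = -2 + \frac{k}{k} = -2 + 1 = -1$)
$l{\left(z \right)} = 1$
$G{\left(V,F \right)} = 1 - F$
$S = \frac{2051423}{3}$ ($S = \frac{2048563 - 52 \left(1 - 56\right)}{3} = \frac{2048563 - 52 \left(-55\right)}{3} = \frac{2048563 - -2860}{3} = \frac{2048563 + 2860}{3} = \frac{1}{3} \cdot 2051423 = \frac{2051423}{3} \approx 6.8381 \cdot 10^{5}$)
$S + \frac{1}{1913926 + 821215} = \frac{2051423}{3} + \frac{1}{1913926 + 821215} = \frac{2051423}{3} + \frac{1}{2735141} = \frac{5610931155646}{8205423}$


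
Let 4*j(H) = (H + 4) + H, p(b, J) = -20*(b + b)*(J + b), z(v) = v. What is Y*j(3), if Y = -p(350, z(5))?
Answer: 12425000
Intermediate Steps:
p(b, J) = -40*b*(J + b) (p(b, J) = -20*2*b*(J + b) = -40*b*(J + b))
j(H) = 1 + H/2 (j(H) = ((H + 4) + H)/4 = ((4 + H) + H)/4 = (4 + 2*H)/4 = 1 + H/2)
Y = 4970000 (Y = -(-40)*350*(5 + 350) = -(-40)*350*355 = -1*(-4970000) = 4970000)
Y*j(3) = 4970000*(1 + (1/2)*3) = 4970000*(1 + 3/2) = 4970000*(5/2) = 12425000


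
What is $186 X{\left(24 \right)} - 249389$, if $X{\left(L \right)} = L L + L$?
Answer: $-137789$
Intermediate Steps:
$X{\left(L \right)} = L + L^{2}$ ($X{\left(L \right)} = L^{2} + L = L + L^{2}$)
$186 X{\left(24 \right)} - 249389 = 186 \cdot 24 \left(1 + 24\right) - 249389 = 186 \cdot 24 \cdot 25 - 249389 = 186 \cdot 600 - 249389 = 111600 - 249389 = -137789$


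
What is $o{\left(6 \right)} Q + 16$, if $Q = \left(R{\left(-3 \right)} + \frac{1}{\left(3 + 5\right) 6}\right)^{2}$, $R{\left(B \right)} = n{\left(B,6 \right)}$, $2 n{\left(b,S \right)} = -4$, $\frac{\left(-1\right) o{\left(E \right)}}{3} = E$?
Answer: $- \frac{6977}{128} \approx -54.508$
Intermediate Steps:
$o{\left(E \right)} = - 3 E$
$n{\left(b,S \right)} = -2$ ($n{\left(b,S \right)} = \frac{1}{2} \left(-4\right) = -2$)
$R{\left(B \right)} = -2$
$Q = \frac{9025}{2304}$ ($Q = \left(-2 + \frac{1}{\left(3 + 5\right) 6}\right)^{2} = \left(-2 + \frac{1}{8 \cdot 6}\right)^{2} = \left(-2 + \frac{1}{48}\right)^{2} = \left(- \frac{95}{48}\right)^{2} = \frac{9025}{2304} \approx 3.9171$)
$o{\left(6 \right)} Q + 16 = \left(-3\right) 6 \cdot \frac{9025}{2304} + 16 = \left(-18\right) \frac{9025}{2304} + 16 = - \frac{9025}{128} + 16 = - \frac{6977}{128}$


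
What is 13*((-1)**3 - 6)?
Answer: -91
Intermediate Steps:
13*((-1)**3 - 6) = 13*(-1 - 6) = 13*(-7) = -91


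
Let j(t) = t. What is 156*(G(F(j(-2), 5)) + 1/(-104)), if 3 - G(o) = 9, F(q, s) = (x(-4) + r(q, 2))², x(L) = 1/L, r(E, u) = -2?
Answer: -1875/2 ≈ -937.50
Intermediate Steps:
F(q, s) = 81/16 (F(q, s) = (1/(-4) - 2)² = (-¼ - 2)² = (-9/4)² = 81/16)
G(o) = -6 (G(o) = 3 - 1*9 = 3 - 9 = -6)
156*(G(F(j(-2), 5)) + 1/(-104)) = 156*(-6 + 1/(-104)) = 156*(-6 - 1/104) = 156*(-625/104) = -1875/2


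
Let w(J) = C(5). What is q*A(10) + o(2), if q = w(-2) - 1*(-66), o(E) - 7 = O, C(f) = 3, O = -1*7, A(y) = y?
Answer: 690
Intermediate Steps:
O = -7
o(E) = 0 (o(E) = 7 - 7 = 0)
w(J) = 3
q = 69 (q = 3 - 1*(-66) = 3 + 66 = 69)
q*A(10) + o(2) = 69*10 + 0 = 690 + 0 = 690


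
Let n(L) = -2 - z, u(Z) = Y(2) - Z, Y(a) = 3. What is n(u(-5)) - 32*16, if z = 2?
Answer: -516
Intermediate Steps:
u(Z) = 3 - Z
n(L) = -4 (n(L) = -2 - 1*2 = -2 - 2 = -4)
n(u(-5)) - 32*16 = -4 - 32*16 = -4 - 512 = -516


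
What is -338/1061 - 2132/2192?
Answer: -750737/581428 ≈ -1.2912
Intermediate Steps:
-338/1061 - 2132/2192 = -338*1/1061 - 2132*1/2192 = -338/1061 - 533/548 = -750737/581428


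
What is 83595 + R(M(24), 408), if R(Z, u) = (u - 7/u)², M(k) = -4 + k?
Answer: 41623490929/166464 ≈ 2.5005e+5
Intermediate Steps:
83595 + R(M(24), 408) = 83595 + (-7 + 408²)²/408² = 83595 + (-7 + 166464)²/166464 = 83595 + (1/166464)*166457² = 83595 + (1/166464)*27707932849 = 83595 + 27707932849/166464 = 41623490929/166464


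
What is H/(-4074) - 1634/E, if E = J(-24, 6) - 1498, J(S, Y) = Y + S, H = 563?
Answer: 725426/772023 ≈ 0.93964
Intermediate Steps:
J(S, Y) = S + Y
E = -1516 (E = (-24 + 6) - 1498 = -18 - 1498 = -1516)
H/(-4074) - 1634/E = 563/(-4074) - 1634/(-1516) = 563*(-1/4074) - 1634*(-1/1516) = -563/4074 + 817/758 = 725426/772023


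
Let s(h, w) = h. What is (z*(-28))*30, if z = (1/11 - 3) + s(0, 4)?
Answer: 26880/11 ≈ 2443.6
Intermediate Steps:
z = -32/11 (z = (1/11 - 3) + 0 = -32/11 + 0 = -32/11 ≈ -2.9091)
(z*(-28))*30 = -32/11*(-28)*30 = (896/11)*30 = 26880/11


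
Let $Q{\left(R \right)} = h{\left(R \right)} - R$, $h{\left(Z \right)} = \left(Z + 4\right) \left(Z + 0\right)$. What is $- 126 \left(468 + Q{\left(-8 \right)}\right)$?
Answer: $-64008$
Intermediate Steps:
$h{\left(Z \right)} = Z \left(4 + Z\right)$ ($h{\left(Z \right)} = \left(4 + Z\right) Z = Z \left(4 + Z\right)$)
$Q{\left(R \right)} = - R + R \left(4 + R\right)$ ($Q{\left(R \right)} = R \left(4 + R\right) - R = - R + R \left(4 + R\right)$)
$- 126 \left(468 + Q{\left(-8 \right)}\right) = - 126 \left(468 - 8 \left(3 - 8\right)\right) = - 126 \left(468 - -40\right) = - 126 \left(468 + 40\right) = \left(-126\right) 508 = -64008$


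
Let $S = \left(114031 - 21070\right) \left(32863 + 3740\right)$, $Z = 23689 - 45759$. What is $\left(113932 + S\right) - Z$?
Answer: $3402787485$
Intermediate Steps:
$Z = -22070$
$S = 3402651483$ ($S = 92961 \cdot 36603 = 3402651483$)
$\left(113932 + S\right) - Z = \left(113932 + 3402651483\right) - -22070 = 3402765415 + 22070 = 3402787485$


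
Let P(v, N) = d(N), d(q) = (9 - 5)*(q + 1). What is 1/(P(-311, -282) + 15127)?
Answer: 1/14003 ≈ 7.1413e-5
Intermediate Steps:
d(q) = 4 + 4*q (d(q) = 4*(1 + q) = 4 + 4*q)
P(v, N) = 4 + 4*N
1/(P(-311, -282) + 15127) = 1/((4 + 4*(-282)) + 15127) = 1/((4 - 1128) + 15127) = 1/(-1124 + 15127) = 1/14003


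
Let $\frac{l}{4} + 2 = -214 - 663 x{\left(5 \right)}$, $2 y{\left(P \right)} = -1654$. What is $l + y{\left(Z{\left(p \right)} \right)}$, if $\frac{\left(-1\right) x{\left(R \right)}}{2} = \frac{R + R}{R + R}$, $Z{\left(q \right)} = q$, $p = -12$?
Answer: $3613$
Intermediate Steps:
$y{\left(P \right)} = -827$ ($y{\left(P \right)} = \frac{1}{2} \left(-1654\right) = -827$)
$x{\left(R \right)} = -2$ ($x{\left(R \right)} = - 2 \frac{R + R}{R + R} = - 2 \frac{2 R}{2 R} = - 2 \cdot 2 R \frac{1}{2 R} = \left(-2\right) 1 = -2$)
$l = 4440$ ($l = -8 + 4 \left(-214 - -1326\right) = -8 + 4 \left(-214 + 1326\right) = -8 + 4 \cdot 1112 = -8 + 4448 = 4440$)
$l + y{\left(Z{\left(p \right)} \right)} = 4440 - 827 = 3613$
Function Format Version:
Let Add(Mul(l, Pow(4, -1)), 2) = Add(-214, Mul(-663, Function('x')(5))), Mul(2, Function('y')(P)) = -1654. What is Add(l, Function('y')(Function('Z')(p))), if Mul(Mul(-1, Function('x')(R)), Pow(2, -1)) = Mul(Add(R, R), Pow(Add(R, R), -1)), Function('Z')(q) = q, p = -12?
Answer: 3613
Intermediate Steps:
Function('y')(P) = -827 (Function('y')(P) = Mul(Rational(1, 2), -1654) = -827)
Function('x')(R) = -2 (Function('x')(R) = Mul(-2, Mul(Add(R, R), Pow(Add(R, R), -1))) = Mul(-2, Mul(Mul(2, R), Pow(Mul(2, R), -1))) = Mul(-2, Mul(Mul(2, R), Mul(Rational(1, 2), Pow(R, -1)))) = Mul(-2, 1) = -2)
l = 4440 (l = Add(-8, Mul(4, Add(-214, Mul(-663, -2)))) = Add(-8, Mul(4, Add(-214, 1326))) = Add(-8, Mul(4, 1112)) = Add(-8, 4448) = 4440)
Add(l, Function('y')(Function('Z')(p))) = Add(4440, -827) = 3613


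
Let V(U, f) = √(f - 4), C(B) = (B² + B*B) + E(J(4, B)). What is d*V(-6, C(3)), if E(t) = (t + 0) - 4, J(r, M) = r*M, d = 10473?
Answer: 10473*√22 ≈ 49123.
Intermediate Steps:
J(r, M) = M*r
E(t) = -4 + t (E(t) = t - 4 = -4 + t)
C(B) = -4 + 2*B² + 4*B (C(B) = (B² + B*B) + (-4 + B*4) = (B² + B²) + (-4 + 4*B) = 2*B² + (-4 + 4*B) = -4 + 2*B² + 4*B)
V(U, f) = √(-4 + f)
d*V(-6, C(3)) = 10473*√(-4 + (-4 + 2*3² + 4*3)) = 10473*√(-4 + (-4 + 2*9 + 12)) = 10473*√(-4 + (-4 + 18 + 12)) = 10473*√(-4 + 26) = 10473*√22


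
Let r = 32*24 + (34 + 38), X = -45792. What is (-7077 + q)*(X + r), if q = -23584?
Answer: 1378273272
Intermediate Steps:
r = 840 (r = 768 + 72 = 840)
(-7077 + q)*(X + r) = (-7077 - 23584)*(-45792 + 840) = -30661*(-44952) = 1378273272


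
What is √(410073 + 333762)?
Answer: √743835 ≈ 862.46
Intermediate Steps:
√(410073 + 333762) = √743835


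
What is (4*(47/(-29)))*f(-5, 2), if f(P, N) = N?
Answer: -376/29 ≈ -12.966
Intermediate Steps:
(4*(47/(-29)))*f(-5, 2) = (4*(47/(-29)))*2 = (4*(47*(-1/29)))*2 = (4*(-47/29))*2 = -188/29*2 = -376/29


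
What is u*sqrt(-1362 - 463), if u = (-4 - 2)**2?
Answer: 180*I*sqrt(73) ≈ 1537.9*I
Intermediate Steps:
u = 36 (u = (-6)**2 = 36)
u*sqrt(-1362 - 463) = 36*sqrt(-1362 - 463) = 36*sqrt(-1825) = 36*(5*I*sqrt(73)) = 180*I*sqrt(73)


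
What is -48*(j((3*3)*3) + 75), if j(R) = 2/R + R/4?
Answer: -35348/9 ≈ -3927.6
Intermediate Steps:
j(R) = 2/R + R/4 (j(R) = 2/R + R*(¼) = 2/R + R/4)
-48*(j((3*3)*3) + 75) = -48*((2/(((3*3)*3)) + ((3*3)*3)/4) + 75) = -48*((2/((9*3)) + (9*3)/4) + 75) = -48*((2/27 + (¼)*27) + 75) = -48*((2*(1/27) + 27/4) + 75) = -48*((2/27 + 27/4) + 75) = -48*(737/108 + 75) = -48*8837/108 = -35348/9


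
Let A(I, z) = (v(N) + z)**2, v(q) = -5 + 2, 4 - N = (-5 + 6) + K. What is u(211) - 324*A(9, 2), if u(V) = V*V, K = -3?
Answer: 44197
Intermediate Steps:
N = 6 (N = 4 - ((-5 + 6) - 3) = 4 - (1 - 3) = 4 - 1*(-2) = 4 + 2 = 6)
u(V) = V**2
v(q) = -3
A(I, z) = (-3 + z)**2
u(211) - 324*A(9, 2) = 211**2 - 324*(-3 + 2)**2 = 44521 - 324*(-1)**2 = 44521 - 324 = 44197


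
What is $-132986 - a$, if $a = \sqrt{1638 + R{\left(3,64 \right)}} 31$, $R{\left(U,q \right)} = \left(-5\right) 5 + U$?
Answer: $-132986 - 124 \sqrt{101} \approx -1.3423 \cdot 10^{5}$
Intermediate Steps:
$R{\left(U,q \right)} = -25 + U$
$a = 124 \sqrt{101}$ ($a = \sqrt{1638 + \left(-25 + 3\right)} 31 = \sqrt{1638 - 22} \cdot 31 = \sqrt{1616} \cdot 31 = 4 \sqrt{101} \cdot 31 = 124 \sqrt{101} \approx 1246.2$)
$-132986 - a = -132986 - 124 \sqrt{101}$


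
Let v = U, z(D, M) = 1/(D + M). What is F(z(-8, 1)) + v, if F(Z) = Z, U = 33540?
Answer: 234779/7 ≈ 33540.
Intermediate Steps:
v = 33540
F(z(-8, 1)) + v = 1/(-8 + 1) + 33540 = 1/(-7) + 33540 = -⅐ + 33540 = 234779/7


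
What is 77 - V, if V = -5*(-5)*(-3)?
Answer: 152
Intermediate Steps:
V = -75 (V = 25*(-3) = -75)
77 - V = 77 - 1*(-75) = 77 + 75 = 152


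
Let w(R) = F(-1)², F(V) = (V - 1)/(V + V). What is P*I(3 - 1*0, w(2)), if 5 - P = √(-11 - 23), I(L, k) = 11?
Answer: 55 - 11*I*√34 ≈ 55.0 - 64.141*I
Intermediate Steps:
F(V) = (-1 + V)/(2*V) (F(V) = (-1 + V)/((2*V)) = (-1 + V)*(1/(2*V)) = (-1 + V)/(2*V))
w(R) = 1 (w(R) = ((½)*(-1 - 1)/(-1))² = ((½)*(-1)*(-2))² = 1² = 1)
P = 5 - I*√34 (P = 5 - √(-11 - 23) = 5 - √(-34) = 5 - I*√34 ≈ 5.0 - 5.831*I)
P*I(3 - 1*0, w(2)) = (5 - I*√34)*11 = 55 - 11*I*√34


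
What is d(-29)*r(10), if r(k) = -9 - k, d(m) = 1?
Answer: -19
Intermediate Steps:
d(-29)*r(10) = 1*(-9 - 1*10) = 1*(-9 - 10) = 1*(-19) = -19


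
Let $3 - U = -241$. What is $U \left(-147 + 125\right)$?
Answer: $-5368$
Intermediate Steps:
$U = 244$ ($U = 3 - -241 = 3 + 241 = 244$)
$U \left(-147 + 125\right) = 244 \left(-147 + 125\right) = 244 \left(-22\right) = -5368$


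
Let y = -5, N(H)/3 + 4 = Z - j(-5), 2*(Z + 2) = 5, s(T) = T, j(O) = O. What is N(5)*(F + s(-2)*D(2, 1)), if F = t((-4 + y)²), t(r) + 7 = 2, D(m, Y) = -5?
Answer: 45/2 ≈ 22.500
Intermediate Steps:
Z = ½ (Z = -2 + (½)*5 = -2 + 5/2 = ½ ≈ 0.50000)
N(H) = 9/2 (N(H) = -12 + 3*(½ - 1*(-5)) = -12 + 3*(½ + 5) = -12 + 3*(11/2) = -12 + 33/2 = 9/2)
t(r) = -5 (t(r) = -7 + 2 = -5)
F = -5
N(5)*(F + s(-2)*D(2, 1)) = 9*(-5 - 2*(-5))/2 = 9*(-5 + 10)/2 = (9/2)*5 = 45/2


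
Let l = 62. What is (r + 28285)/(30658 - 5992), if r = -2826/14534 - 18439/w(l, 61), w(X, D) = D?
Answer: 4134763463/3644705714 ≈ 1.1345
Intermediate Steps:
r = -134082406/443287 (r = -2826/14534 - 18439/61 = -2826*1/14534 - 18439*1/61 = -1413/7267 - 18439/61 = -134082406/443287 ≈ -302.47)
(r + 28285)/(30658 - 5992) = (-134082406/443287 + 28285)/(30658 - 5992) = (12404290389/443287)/24666 = (12404290389/443287)*(1/24666) = 4134763463/3644705714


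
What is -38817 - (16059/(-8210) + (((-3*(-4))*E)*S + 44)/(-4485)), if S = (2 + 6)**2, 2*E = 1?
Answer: -285847642591/7364370 ≈ -38815.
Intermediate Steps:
E = 1/2 (E = (1/2)*1 = 1/2 ≈ 0.50000)
S = 64 (S = 8**2 = 64)
-38817 - (16059/(-8210) + (((-3*(-4))*E)*S + 44)/(-4485)) = -38817 - (16059/(-8210) + ((-3*(-4)*(1/2))*64 + 44)/(-4485)) = -38817 - (16059*(-1/8210) + ((12*(1/2))*64 + 44)*(-1/4485)) = -38817 - (-16059/8210 + (6*64 + 44)*(-1/4485)) = -38817 - (-16059/8210 + (384 + 44)*(-1/4485)) = -38817 - (-16059/8210 + 428*(-1/4485)) = -38817 - (-16059/8210 - 428/4485) = -38817 - 1*(-15107699/7364370) = -38817 + 15107699/7364370 = -285847642591/7364370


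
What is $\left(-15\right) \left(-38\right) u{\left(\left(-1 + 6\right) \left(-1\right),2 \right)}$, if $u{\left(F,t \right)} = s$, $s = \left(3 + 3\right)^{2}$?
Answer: $20520$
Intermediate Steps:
$s = 36$ ($s = 6^{2} = 36$)
$u{\left(F,t \right)} = 36$
$\left(-15\right) \left(-38\right) u{\left(\left(-1 + 6\right) \left(-1\right),2 \right)} = \left(-15\right) \left(-38\right) 36 = 570 \cdot 36 = 20520$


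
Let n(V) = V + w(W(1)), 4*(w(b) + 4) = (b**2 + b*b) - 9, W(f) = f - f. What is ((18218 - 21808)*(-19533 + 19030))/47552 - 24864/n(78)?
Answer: -300791123/974816 ≈ -308.56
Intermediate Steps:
W(f) = 0
w(b) = -25/4 + b**2/2 (w(b) = -4 + ((b**2 + b*b) - 9)/4 = -4 + ((b**2 + b**2) - 9)/4 = -4 + (2*b**2 - 9)/4 = -4 + (-9 + 2*b**2)/4 = -4 + (-9/4 + b**2/2) = -25/4 + b**2/2)
n(V) = -25/4 + V (n(V) = V + (-25/4 + (1/2)*0**2) = V + (-25/4 + (1/2)*0) = V + (-25/4 + 0) = V - 25/4 = -25/4 + V)
((18218 - 21808)*(-19533 + 19030))/47552 - 24864/n(78) = ((18218 - 21808)*(-19533 + 19030))/47552 - 24864/(-25/4 + 78) = -3590*(-503)*(1/47552) - 24864/287/4 = 1805770*(1/47552) - 24864*4/287 = 902885/23776 - 14208/41 = -300791123/974816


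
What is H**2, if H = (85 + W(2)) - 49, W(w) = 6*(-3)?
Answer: 324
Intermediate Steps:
W(w) = -18
H = 18 (H = (85 - 18) - 49 = 67 - 49 = 18)
H**2 = 18**2 = 324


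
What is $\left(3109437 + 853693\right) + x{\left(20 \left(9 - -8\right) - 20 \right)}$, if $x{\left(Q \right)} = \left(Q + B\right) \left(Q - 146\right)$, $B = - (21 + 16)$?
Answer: $4012372$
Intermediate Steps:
$B = -37$ ($B = \left(-1\right) 37 = -37$)
$x{\left(Q \right)} = \left(-146 + Q\right) \left(-37 + Q\right)$ ($x{\left(Q \right)} = \left(Q - 37\right) \left(Q - 146\right) = \left(-37 + Q\right) \left(-146 + Q\right) = \left(-146 + Q\right) \left(-37 + Q\right)$)
$\left(3109437 + 853693\right) + x{\left(20 \left(9 - -8\right) - 20 \right)} = \left(3109437 + 853693\right) + \left(5402 + \left(20 \left(9 - -8\right) - 20\right)^{2} - 183 \left(20 \left(9 - -8\right) - 20\right)\right) = 3963130 + \left(5402 + \left(20 \left(9 + 8\right) - 20\right)^{2} - 183 \left(20 \left(9 + 8\right) - 20\right)\right) = 3963130 + \left(5402 + \left(20 \cdot 17 - 20\right)^{2} - 183 \left(20 \cdot 17 - 20\right)\right) = 3963130 + \left(5402 + \left(340 - 20\right)^{2} - 183 \left(340 - 20\right)\right) = 3963130 + \left(5402 + 320^{2} - 58560\right) = 3963130 + \left(5402 + 102400 - 58560\right) = 3963130 + 49242 = 4012372$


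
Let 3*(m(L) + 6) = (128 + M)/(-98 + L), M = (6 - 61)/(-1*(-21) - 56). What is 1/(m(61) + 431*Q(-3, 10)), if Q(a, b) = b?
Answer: 777/3343301 ≈ 0.00023241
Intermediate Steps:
M = 11/7 (M = -55/(21 - 56) = -55/(-35) = -55*(-1/35) = 11/7 ≈ 1.5714)
m(L) = -6 + 907/(21*(-98 + L)) (m(L) = -6 + ((128 + 11/7)/(-98 + L))/3 = -6 + (907/(7*(-98 + L)))/3 = -6 + 907/(21*(-98 + L)))
1/(m(61) + 431*Q(-3, 10)) = 1/((13255 - 126*61)/(21*(-98 + 61)) + 431*10) = 1/((1/21)*(13255 - 7686)/(-37) + 4310) = 1/((1/21)*(-1/37)*5569 + 4310) = 1/(-5569/777 + 4310) = 1/(3343301/777) = 777/3343301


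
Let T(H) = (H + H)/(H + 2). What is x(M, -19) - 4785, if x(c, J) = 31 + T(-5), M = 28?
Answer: -14252/3 ≈ -4750.7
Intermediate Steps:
T(H) = 2*H/(2 + H) (T(H) = (2*H)/(2 + H) = 2*H/(2 + H))
x(c, J) = 103/3 (x(c, J) = 31 + 2*(-5)/(2 - 5) = 31 + 2*(-5)/(-3) = 31 + 2*(-5)*(-1/3) = 31 + 10/3 = 103/3)
x(M, -19) - 4785 = 103/3 - 4785 = -14252/3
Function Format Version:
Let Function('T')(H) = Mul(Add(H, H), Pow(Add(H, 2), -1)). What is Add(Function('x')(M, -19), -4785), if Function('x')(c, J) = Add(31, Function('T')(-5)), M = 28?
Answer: Rational(-14252, 3) ≈ -4750.7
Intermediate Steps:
Function('T')(H) = Mul(2, H, Pow(Add(2, H), -1)) (Function('T')(H) = Mul(Mul(2, H), Pow(Add(2, H), -1)) = Mul(2, H, Pow(Add(2, H), -1)))
Function('x')(c, J) = Rational(103, 3) (Function('x')(c, J) = Add(31, Mul(2, -5, Pow(Add(2, -5), -1))) = Add(31, Mul(2, -5, Pow(-3, -1))) = Add(31, Mul(2, -5, Rational(-1, 3))) = Add(31, Rational(10, 3)) = Rational(103, 3))
Add(Function('x')(M, -19), -4785) = Add(Rational(103, 3), -4785) = Rational(-14252, 3)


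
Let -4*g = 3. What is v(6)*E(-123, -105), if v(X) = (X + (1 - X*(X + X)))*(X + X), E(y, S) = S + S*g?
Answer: 20475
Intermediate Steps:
g = -¾ (g = -¼*3 = -¾ ≈ -0.75000)
E(y, S) = S/4 (E(y, S) = S + S*(-¾) = S - 3*S/4 = S/4)
v(X) = 2*X*(1 + X - 2*X²) (v(X) = (X + (1 - X*2*X))*(2*X) = (X + (1 - 2*X²))*(2*X) = (1 + X - 2*X²)*(2*X) = 2*X*(1 + X - 2*X²))
v(6)*E(-123, -105) = (2*6*(1 + 6 - 2*6²))*((¼)*(-105)) = (2*6*(1 + 6 - 2*36))*(-105/4) = (2*6*(1 + 6 - 72))*(-105/4) = (2*6*(-65))*(-105/4) = -780*(-105/4) = 20475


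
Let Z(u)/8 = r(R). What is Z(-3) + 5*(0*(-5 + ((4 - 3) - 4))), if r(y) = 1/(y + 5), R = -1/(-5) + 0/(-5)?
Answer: 20/13 ≈ 1.5385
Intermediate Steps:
R = 1/5 (R = -1*(-1/5) + 0*(-1/5) = 1/5 + 0 = 1/5 ≈ 0.20000)
r(y) = 1/(5 + y)
Z(u) = 20/13 (Z(u) = 8/(5 + 1/5) = 8/(26/5) = 8*(5/26) = 20/13)
Z(-3) + 5*(0*(-5 + ((4 - 3) - 4))) = 20/13 + 5*(0*(-5 + ((4 - 3) - 4))) = 20/13 + 5*(0*(-5 + (1 - 4))) = 20/13 + 5*(0*(-5 - 3)) = 20/13 + 5*(0*(-8)) = 20/13 + 5*0 = 20/13 + 0 = 20/13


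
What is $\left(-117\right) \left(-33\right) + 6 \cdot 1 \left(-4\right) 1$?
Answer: $3837$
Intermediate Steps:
$\left(-117\right) \left(-33\right) + 6 \cdot 1 \left(-4\right) 1 = 3861 + 6 \left(-4\right) 1 = 3861 - 24 = 3837$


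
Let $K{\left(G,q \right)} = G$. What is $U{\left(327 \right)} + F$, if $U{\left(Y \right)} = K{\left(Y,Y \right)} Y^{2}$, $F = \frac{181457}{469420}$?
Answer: $\frac{16413638037317}{469420} \approx 3.4966 \cdot 10^{7}$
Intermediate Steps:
$F = \frac{181457}{469420}$ ($F = 181457 \cdot \frac{1}{469420} = \frac{181457}{469420} \approx 0.38656$)
$U{\left(Y \right)} = Y^{3}$ ($U{\left(Y \right)} = Y Y^{2} = Y^{3}$)
$U{\left(327 \right)} + F = 327^{3} + \frac{181457}{469420} = 34965783 + \frac{181457}{469420} = \frac{16413638037317}{469420}$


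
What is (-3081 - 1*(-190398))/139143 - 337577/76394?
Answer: -10887193871/3543230114 ≈ -3.0727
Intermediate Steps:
(-3081 - 1*(-190398))/139143 - 337577/76394 = (-3081 + 190398)*(1/139143) - 337577*1/76394 = 187317*(1/139143) - 337577/76394 = 62439/46381 - 337577/76394 = -10887193871/3543230114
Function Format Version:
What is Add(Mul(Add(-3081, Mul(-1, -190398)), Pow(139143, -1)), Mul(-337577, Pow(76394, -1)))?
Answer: Rational(-10887193871, 3543230114) ≈ -3.0727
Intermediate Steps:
Add(Mul(Add(-3081, Mul(-1, -190398)), Pow(139143, -1)), Mul(-337577, Pow(76394, -1))) = Add(Mul(Add(-3081, 190398), Rational(1, 139143)), Mul(-337577, Rational(1, 76394))) = Add(Mul(187317, Rational(1, 139143)), Rational(-337577, 76394)) = Add(Rational(62439, 46381), Rational(-337577, 76394)) = Rational(-10887193871, 3543230114)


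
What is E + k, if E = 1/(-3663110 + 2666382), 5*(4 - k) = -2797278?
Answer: 2788145240939/4983640 ≈ 5.5946e+5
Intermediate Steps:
k = 2797298/5 (k = 4 - 1/5*(-2797278) = 4 + 2797278/5 = 2797298/5 ≈ 5.5946e+5)
E = -1/996728 (E = 1/(-996728) = -1/996728 ≈ -1.0033e-6)
E + k = -1/996728 + 2797298/5 = 2788145240939/4983640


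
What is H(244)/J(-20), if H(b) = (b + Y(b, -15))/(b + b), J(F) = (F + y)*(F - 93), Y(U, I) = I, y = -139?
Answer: 229/8767896 ≈ 2.6118e-5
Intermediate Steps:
J(F) = (-139 + F)*(-93 + F) (J(F) = (F - 139)*(F - 93) = (-139 + F)*(-93 + F))
H(b) = (-15 + b)/(2*b) (H(b) = (b - 15)/(b + b) = (-15 + b)/((2*b)) = (-15 + b)*(1/(2*b)) = (-15 + b)/(2*b))
H(244)/J(-20) = ((1/2)*(-15 + 244)/244)/(12927 + (-20)**2 - 232*(-20)) = ((1/2)*(1/244)*229)/(12927 + 400 + 4640) = (229/488)/17967 = (229/488)*(1/17967) = 229/8767896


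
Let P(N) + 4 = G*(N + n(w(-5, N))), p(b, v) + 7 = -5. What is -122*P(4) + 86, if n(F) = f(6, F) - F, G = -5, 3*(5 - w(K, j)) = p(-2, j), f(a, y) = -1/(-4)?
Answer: -4647/2 ≈ -2323.5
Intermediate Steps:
p(b, v) = -12 (p(b, v) = -7 - 5 = -12)
f(a, y) = 1/4 (f(a, y) = -1*(-1/4) = 1/4)
w(K, j) = 9 (w(K, j) = 5 - 1/3*(-12) = 5 + 4 = 9)
n(F) = 1/4 - F
P(N) = 159/4 - 5*N (P(N) = -4 - 5*(N + (1/4 - 1*9)) = -4 - 5*(N + (1/4 - 9)) = -4 - 5*(N - 35/4) = -4 - 5*(-35/4 + N) = -4 + (175/4 - 5*N) = 159/4 - 5*N)
-122*P(4) + 86 = -122*(159/4 - 5*4) + 86 = -122*(159/4 - 20) + 86 = -122*79/4 + 86 = -4819/2 + 86 = -4647/2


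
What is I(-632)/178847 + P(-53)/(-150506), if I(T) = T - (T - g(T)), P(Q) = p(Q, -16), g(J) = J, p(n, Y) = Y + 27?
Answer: -97087109/26917546582 ≈ -0.0036068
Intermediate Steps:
p(n, Y) = 27 + Y
P(Q) = 11 (P(Q) = 27 - 16 = 11)
I(T) = T (I(T) = T - (T - T) = T - 1*0 = T + 0 = T)
I(-632)/178847 + P(-53)/(-150506) = -632/178847 + 11/(-150506) = -632*1/178847 + 11*(-1/150506) = -632/178847 - 11/150506 = -97087109/26917546582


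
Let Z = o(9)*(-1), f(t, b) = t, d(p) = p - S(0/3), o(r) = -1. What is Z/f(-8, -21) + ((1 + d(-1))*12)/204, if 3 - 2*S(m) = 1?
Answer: -25/136 ≈ -0.18382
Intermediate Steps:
S(m) = 1 (S(m) = 3/2 - ½*1 = 3/2 - ½ = 1)
d(p) = -1 + p (d(p) = p - 1*1 = p - 1 = -1 + p)
Z = 1 (Z = -1*(-1) = 1)
Z/f(-8, -21) + ((1 + d(-1))*12)/204 = 1/(-8) + ((1 + (-1 - 1))*12)/204 = 1*(-⅛) + ((1 - 2)*12)*(1/204) = -⅛ - 1*12*(1/204) = -⅛ - 12*1/204 = -⅛ - 1/17 = -25/136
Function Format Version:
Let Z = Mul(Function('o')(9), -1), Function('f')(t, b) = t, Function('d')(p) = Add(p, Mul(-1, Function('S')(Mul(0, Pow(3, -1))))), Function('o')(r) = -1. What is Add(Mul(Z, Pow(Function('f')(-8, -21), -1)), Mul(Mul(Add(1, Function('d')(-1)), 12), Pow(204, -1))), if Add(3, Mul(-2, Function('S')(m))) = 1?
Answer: Rational(-25, 136) ≈ -0.18382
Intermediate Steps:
Function('S')(m) = 1 (Function('S')(m) = Add(Rational(3, 2), Mul(Rational(-1, 2), 1)) = Add(Rational(3, 2), Rational(-1, 2)) = 1)
Function('d')(p) = Add(-1, p) (Function('d')(p) = Add(p, Mul(-1, 1)) = Add(p, -1) = Add(-1, p))
Z = 1 (Z = Mul(-1, -1) = 1)
Add(Mul(Z, Pow(Function('f')(-8, -21), -1)), Mul(Mul(Add(1, Function('d')(-1)), 12), Pow(204, -1))) = Add(Mul(1, Pow(-8, -1)), Mul(Mul(Add(1, Add(-1, -1)), 12), Pow(204, -1))) = Add(Mul(1, Rational(-1, 8)), Mul(Mul(Add(1, -2), 12), Rational(1, 204))) = Add(Rational(-1, 8), Mul(Mul(-1, 12), Rational(1, 204))) = Add(Rational(-1, 8), Mul(-12, Rational(1, 204))) = Add(Rational(-1, 8), Rational(-1, 17)) = Rational(-25, 136)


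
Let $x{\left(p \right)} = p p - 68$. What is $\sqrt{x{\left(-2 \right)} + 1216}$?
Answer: $24 \sqrt{2} \approx 33.941$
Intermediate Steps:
$x{\left(p \right)} = -68 + p^{2}$ ($x{\left(p \right)} = p^{2} - 68 = -68 + p^{2}$)
$\sqrt{x{\left(-2 \right)} + 1216} = \sqrt{\left(-68 + \left(-2\right)^{2}\right) + 1216} = \sqrt{\left(-68 + 4\right) + 1216} = \sqrt{-64 + 1216} = \sqrt{1152} = 24 \sqrt{2}$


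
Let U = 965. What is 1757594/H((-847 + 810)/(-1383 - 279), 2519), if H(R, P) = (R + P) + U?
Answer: 2921121228/5790445 ≈ 504.47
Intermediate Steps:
H(R, P) = 965 + P + R (H(R, P) = (R + P) + 965 = (P + R) + 965 = 965 + P + R)
1757594/H((-847 + 810)/(-1383 - 279), 2519) = 1757594/(965 + 2519 + (-847 + 810)/(-1383 - 279)) = 1757594/(965 + 2519 - 37/(-1662)) = 1757594/(965 + 2519 - 37*(-1/1662)) = 1757594/(965 + 2519 + 37/1662) = 1757594/(5790445/1662) = 1757594*(1662/5790445) = 2921121228/5790445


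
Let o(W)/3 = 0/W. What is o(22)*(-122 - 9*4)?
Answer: 0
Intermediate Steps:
o(W) = 0 (o(W) = 3*(0/W) = 3*0 = 0)
o(22)*(-122 - 9*4) = 0*(-122 - 9*4) = 0*(-122 - 36) = 0*(-158) = 0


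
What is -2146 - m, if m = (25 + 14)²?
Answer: -3667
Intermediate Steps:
m = 1521 (m = 39² = 1521)
-2146 - m = -2146 - 1*1521 = -2146 - 1521 = -3667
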